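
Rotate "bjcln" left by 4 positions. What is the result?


Input: "bjcln", rotate left by 4
First 4 characters: "bjcl"
Remaining characters: "n"
Concatenate remaining + first: "n" + "bjcl" = "nbjcl"

nbjcl


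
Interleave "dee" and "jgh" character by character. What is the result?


Interleaving "dee" and "jgh":
  Position 0: 'd' from first, 'j' from second => "dj"
  Position 1: 'e' from first, 'g' from second => "eg"
  Position 2: 'e' from first, 'h' from second => "eh"
Result: djegeh

djegeh


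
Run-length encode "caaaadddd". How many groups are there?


Input: caaaadddd
Scanning for consecutive runs:
  Group 1: 'c' x 1 (positions 0-0)
  Group 2: 'a' x 4 (positions 1-4)
  Group 3: 'd' x 4 (positions 5-8)
Total groups: 3

3


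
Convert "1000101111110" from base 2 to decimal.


Input: "1000101111110" in base 2
Positional expansion:
  Digit '1' (value 1) x 2^12 = 4096
  Digit '0' (value 0) x 2^11 = 0
  Digit '0' (value 0) x 2^10 = 0
  Digit '0' (value 0) x 2^9 = 0
  Digit '1' (value 1) x 2^8 = 256
  Digit '0' (value 0) x 2^7 = 0
  Digit '1' (value 1) x 2^6 = 64
  Digit '1' (value 1) x 2^5 = 32
  Digit '1' (value 1) x 2^4 = 16
  Digit '1' (value 1) x 2^3 = 8
  Digit '1' (value 1) x 2^2 = 4
  Digit '1' (value 1) x 2^1 = 2
  Digit '0' (value 0) x 2^0 = 0
Sum = 4478

4478


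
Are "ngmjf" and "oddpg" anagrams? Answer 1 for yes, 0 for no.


Strings: "ngmjf", "oddpg"
Sorted first:  fgjmn
Sorted second: ddgop
Differ at position 0: 'f' vs 'd' => not anagrams

0


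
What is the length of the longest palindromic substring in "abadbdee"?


Input: "abadbdee"
Checking substrings for palindromes:
  [0:3] "aba" (len 3) => palindrome
  [3:6] "dbd" (len 3) => palindrome
  [6:8] "ee" (len 2) => palindrome
Longest palindromic substring: "aba" with length 3

3


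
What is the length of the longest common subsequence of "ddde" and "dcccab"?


LCS of "ddde" and "dcccab"
DP table:
           d    c    c    c    a    b
      0    0    0    0    0    0    0
  d   0    1    1    1    1    1    1
  d   0    1    1    1    1    1    1
  d   0    1    1    1    1    1    1
  e   0    1    1    1    1    1    1
LCS length = dp[4][6] = 1

1


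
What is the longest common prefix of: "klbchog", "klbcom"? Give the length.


Words: klbchog, klbcom
  Position 0: all 'k' => match
  Position 1: all 'l' => match
  Position 2: all 'b' => match
  Position 3: all 'c' => match
  Position 4: ('h', 'o') => mismatch, stop
LCP = "klbc" (length 4)

4


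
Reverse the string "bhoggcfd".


Input: bhoggcfd
Reading characters right to left:
  Position 7: 'd'
  Position 6: 'f'
  Position 5: 'c'
  Position 4: 'g'
  Position 3: 'g'
  Position 2: 'o'
  Position 1: 'h'
  Position 0: 'b'
Reversed: dfcggohb

dfcggohb


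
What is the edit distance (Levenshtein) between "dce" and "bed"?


Computing edit distance: "dce" -> "bed"
DP table:
           b    e    d
      0    1    2    3
  d   1    1    2    2
  c   2    2    2    3
  e   3    3    2    3
Edit distance = dp[3][3] = 3

3


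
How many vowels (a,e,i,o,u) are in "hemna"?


Input: hemna
Checking each character:
  'h' at position 0: consonant
  'e' at position 1: vowel (running total: 1)
  'm' at position 2: consonant
  'n' at position 3: consonant
  'a' at position 4: vowel (running total: 2)
Total vowels: 2

2


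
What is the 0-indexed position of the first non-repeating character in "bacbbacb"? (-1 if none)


Input: bacbbacb
Character frequencies:
  'a': 2
  'b': 4
  'c': 2
Scanning left to right for freq == 1:
  Position 0 ('b'): freq=4, skip
  Position 1 ('a'): freq=2, skip
  Position 2 ('c'): freq=2, skip
  Position 3 ('b'): freq=4, skip
  Position 4 ('b'): freq=4, skip
  Position 5 ('a'): freq=2, skip
  Position 6 ('c'): freq=2, skip
  Position 7 ('b'): freq=4, skip
  No unique character found => answer = -1

-1


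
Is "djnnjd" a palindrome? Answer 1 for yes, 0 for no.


Input: djnnjd
Reversed: djnnjd
  Compare pos 0 ('d') with pos 5 ('d'): match
  Compare pos 1 ('j') with pos 4 ('j'): match
  Compare pos 2 ('n') with pos 3 ('n'): match
Result: palindrome

1


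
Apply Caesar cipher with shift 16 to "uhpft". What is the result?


Caesar cipher: shift "uhpft" by 16
  'u' (pos 20) + 16 = pos 10 = 'k'
  'h' (pos 7) + 16 = pos 23 = 'x'
  'p' (pos 15) + 16 = pos 5 = 'f'
  'f' (pos 5) + 16 = pos 21 = 'v'
  't' (pos 19) + 16 = pos 9 = 'j'
Result: kxfvj

kxfvj


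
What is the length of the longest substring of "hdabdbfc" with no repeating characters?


Input: "hdabdbfc"
Sliding window (track last position of each char):
  Position 0 ('h'): window [0,0] length 1 -- new best
  Position 1 ('d'): window [0,1] length 2 -- new best
  Position 2 ('a'): window [0,2] length 3 -- new best
  Position 3 ('b'): window [0,3] length 4 -- new best
  Position 4 ('d'): repeat (last at 1), move window start to 2
  Position 4 ('d'): window [2,4] length 3
  Position 5 ('b'): repeat (last at 3), move window start to 4
  Position 5 ('b'): window [4,5] length 2
  Position 6 ('f'): window [4,6] length 3
  Position 7 ('c'): window [4,7] length 4
Longest substring with no repeats: "hdab" with length 4

4


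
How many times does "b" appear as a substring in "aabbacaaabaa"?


Searching for "b" in "aabbacaaabaa"
Scanning each position:
  Position 0: "a" => no
  Position 1: "a" => no
  Position 2: "b" => MATCH
  Position 3: "b" => MATCH
  Position 4: "a" => no
  Position 5: "c" => no
  Position 6: "a" => no
  Position 7: "a" => no
  Position 8: "a" => no
  Position 9: "b" => MATCH
  Position 10: "a" => no
  Position 11: "a" => no
Total occurrences: 3

3


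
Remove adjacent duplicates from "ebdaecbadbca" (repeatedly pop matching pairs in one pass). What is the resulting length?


Input: ebdaecbadbca
Stack-based adjacent duplicate removal:
  Read 'e': push. Stack: e
  Read 'b': push. Stack: eb
  Read 'd': push. Stack: ebd
  Read 'a': push. Stack: ebda
  Read 'e': push. Stack: ebdae
  Read 'c': push. Stack: ebdaec
  Read 'b': push. Stack: ebdaecb
  Read 'a': push. Stack: ebdaecba
  Read 'd': push. Stack: ebdaecbad
  Read 'b': push. Stack: ebdaecbadb
  Read 'c': push. Stack: ebdaecbadbc
  Read 'a': push. Stack: ebdaecbadbca
Final stack: "ebdaecbadbca" (length 12)

12


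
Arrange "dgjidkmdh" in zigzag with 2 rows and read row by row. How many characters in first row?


Zigzag "dgjidkmdh" into 2 rows:
Placing characters:
  'd' => row 0
  'g' => row 1
  'j' => row 0
  'i' => row 1
  'd' => row 0
  'k' => row 1
  'm' => row 0
  'd' => row 1
  'h' => row 0
Rows:
  Row 0: "djdmh"
  Row 1: "gikd"
First row length: 5

5


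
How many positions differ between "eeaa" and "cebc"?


Comparing "eeaa" and "cebc" position by position:
  Position 0: 'e' vs 'c' => DIFFER
  Position 1: 'e' vs 'e' => same
  Position 2: 'a' vs 'b' => DIFFER
  Position 3: 'a' vs 'c' => DIFFER
Positions that differ: 3

3


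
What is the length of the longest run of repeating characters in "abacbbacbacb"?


Input: "abacbbacbacb"
Scanning for longest run:
  Position 1 ('b'): new char, reset run to 1
  Position 2 ('a'): new char, reset run to 1
  Position 3 ('c'): new char, reset run to 1
  Position 4 ('b'): new char, reset run to 1
  Position 5 ('b'): continues run of 'b', length=2
  Position 6 ('a'): new char, reset run to 1
  Position 7 ('c'): new char, reset run to 1
  Position 8 ('b'): new char, reset run to 1
  Position 9 ('a'): new char, reset run to 1
  Position 10 ('c'): new char, reset run to 1
  Position 11 ('b'): new char, reset run to 1
Longest run: 'b' with length 2

2


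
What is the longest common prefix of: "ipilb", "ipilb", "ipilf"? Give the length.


Words: ipilb, ipilb, ipilf
  Position 0: all 'i' => match
  Position 1: all 'p' => match
  Position 2: all 'i' => match
  Position 3: all 'l' => match
  Position 4: ('b', 'b', 'f') => mismatch, stop
LCP = "ipil" (length 4)

4


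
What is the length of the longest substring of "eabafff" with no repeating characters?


Input: "eabafff"
Sliding window (track last position of each char):
  Position 0 ('e'): window [0,0] length 1 -- new best
  Position 1 ('a'): window [0,1] length 2 -- new best
  Position 2 ('b'): window [0,2] length 3 -- new best
  Position 3 ('a'): repeat (last at 1), move window start to 2
  Position 3 ('a'): window [2,3] length 2
  Position 4 ('f'): window [2,4] length 3
  Position 5 ('f'): repeat (last at 4), move window start to 5
  Position 5 ('f'): window [5,5] length 1
  Position 6 ('f'): repeat (last at 5), move window start to 6
  Position 6 ('f'): window [6,6] length 1
Longest substring with no repeats: "eab" with length 3

3


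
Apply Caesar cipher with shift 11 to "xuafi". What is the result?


Caesar cipher: shift "xuafi" by 11
  'x' (pos 23) + 11 = pos 8 = 'i'
  'u' (pos 20) + 11 = pos 5 = 'f'
  'a' (pos 0) + 11 = pos 11 = 'l'
  'f' (pos 5) + 11 = pos 16 = 'q'
  'i' (pos 8) + 11 = pos 19 = 't'
Result: iflqt

iflqt


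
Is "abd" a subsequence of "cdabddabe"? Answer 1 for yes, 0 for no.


Check if "abd" is a subsequence of "cdabddabe"
Greedy scan:
  Position 0 ('c'): no match needed
  Position 1 ('d'): no match needed
  Position 2 ('a'): matches sub[0] = 'a'
  Position 3 ('b'): matches sub[1] = 'b'
  Position 4 ('d'): matches sub[2] = 'd'
  Position 5 ('d'): no match needed
  Position 6 ('a'): no match needed
  Position 7 ('b'): no match needed
  Position 8 ('e'): no match needed
All 3 characters matched => is a subsequence

1


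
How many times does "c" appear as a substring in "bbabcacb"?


Searching for "c" in "bbabcacb"
Scanning each position:
  Position 0: "b" => no
  Position 1: "b" => no
  Position 2: "a" => no
  Position 3: "b" => no
  Position 4: "c" => MATCH
  Position 5: "a" => no
  Position 6: "c" => MATCH
  Position 7: "b" => no
Total occurrences: 2

2


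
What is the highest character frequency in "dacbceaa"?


Input: dacbceaa
Character counts:
  'a': 3
  'b': 1
  'c': 2
  'd': 1
  'e': 1
Maximum frequency: 3

3


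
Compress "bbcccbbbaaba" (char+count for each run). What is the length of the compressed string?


Input: bbcccbbbaaba
Runs:
  'b' x 2 => "b2"
  'c' x 3 => "c3"
  'b' x 3 => "b3"
  'a' x 2 => "a2"
  'b' x 1 => "b1"
  'a' x 1 => "a1"
Compressed: "b2c3b3a2b1a1"
Compressed length: 12

12


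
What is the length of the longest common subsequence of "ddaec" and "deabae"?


LCS of "ddaec" and "deabae"
DP table:
           d    e    a    b    a    e
      0    0    0    0    0    0    0
  d   0    1    1    1    1    1    1
  d   0    1    1    1    1    1    1
  a   0    1    1    2    2    2    2
  e   0    1    2    2    2    2    3
  c   0    1    2    2    2    2    3
LCS length = dp[5][6] = 3

3


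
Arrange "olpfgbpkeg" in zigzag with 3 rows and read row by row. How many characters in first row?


Zigzag "olpfgbpkeg" into 3 rows:
Placing characters:
  'o' => row 0
  'l' => row 1
  'p' => row 2
  'f' => row 1
  'g' => row 0
  'b' => row 1
  'p' => row 2
  'k' => row 1
  'e' => row 0
  'g' => row 1
Rows:
  Row 0: "oge"
  Row 1: "lfbkg"
  Row 2: "pp"
First row length: 3

3


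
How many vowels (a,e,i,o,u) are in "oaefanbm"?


Input: oaefanbm
Checking each character:
  'o' at position 0: vowel (running total: 1)
  'a' at position 1: vowel (running total: 2)
  'e' at position 2: vowel (running total: 3)
  'f' at position 3: consonant
  'a' at position 4: vowel (running total: 4)
  'n' at position 5: consonant
  'b' at position 6: consonant
  'm' at position 7: consonant
Total vowels: 4

4


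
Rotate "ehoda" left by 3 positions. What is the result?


Input: "ehoda", rotate left by 3
First 3 characters: "eho"
Remaining characters: "da"
Concatenate remaining + first: "da" + "eho" = "daeho"

daeho


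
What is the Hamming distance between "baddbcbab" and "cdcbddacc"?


Comparing "baddbcbab" and "cdcbddacc" position by position:
  Position 0: 'b' vs 'c' => differ
  Position 1: 'a' vs 'd' => differ
  Position 2: 'd' vs 'c' => differ
  Position 3: 'd' vs 'b' => differ
  Position 4: 'b' vs 'd' => differ
  Position 5: 'c' vs 'd' => differ
  Position 6: 'b' vs 'a' => differ
  Position 7: 'a' vs 'c' => differ
  Position 8: 'b' vs 'c' => differ
Total differences (Hamming distance): 9

9


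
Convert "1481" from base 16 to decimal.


Input: "1481" in base 16
Positional expansion:
  Digit '1' (value 1) x 16^3 = 4096
  Digit '4' (value 4) x 16^2 = 1024
  Digit '8' (value 8) x 16^1 = 128
  Digit '1' (value 1) x 16^0 = 1
Sum = 5249

5249


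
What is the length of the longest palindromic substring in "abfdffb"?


Input: "abfdffb"
Checking substrings for palindromes:
  [2:5] "fdf" (len 3) => palindrome
  [4:6] "ff" (len 2) => palindrome
Longest palindromic substring: "fdf" with length 3

3


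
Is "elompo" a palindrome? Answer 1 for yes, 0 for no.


Input: elompo
Reversed: opmole
  Compare pos 0 ('e') with pos 5 ('o'): MISMATCH
  Compare pos 1 ('l') with pos 4 ('p'): MISMATCH
  Compare pos 2 ('o') with pos 3 ('m'): MISMATCH
Result: not a palindrome

0


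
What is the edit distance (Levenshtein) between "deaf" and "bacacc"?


Computing edit distance: "deaf" -> "bacacc"
DP table:
           b    a    c    a    c    c
      0    1    2    3    4    5    6
  d   1    1    2    3    4    5    6
  e   2    2    2    3    4    5    6
  a   3    3    2    3    3    4    5
  f   4    4    3    3    4    4    5
Edit distance = dp[4][6] = 5

5


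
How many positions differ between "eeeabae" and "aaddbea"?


Comparing "eeeabae" and "aaddbea" position by position:
  Position 0: 'e' vs 'a' => DIFFER
  Position 1: 'e' vs 'a' => DIFFER
  Position 2: 'e' vs 'd' => DIFFER
  Position 3: 'a' vs 'd' => DIFFER
  Position 4: 'b' vs 'b' => same
  Position 5: 'a' vs 'e' => DIFFER
  Position 6: 'e' vs 'a' => DIFFER
Positions that differ: 6

6


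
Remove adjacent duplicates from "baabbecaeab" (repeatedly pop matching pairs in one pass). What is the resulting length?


Input: baabbecaeab
Stack-based adjacent duplicate removal:
  Read 'b': push. Stack: b
  Read 'a': push. Stack: ba
  Read 'a': matches stack top 'a' => pop. Stack: b
  Read 'b': matches stack top 'b' => pop. Stack: (empty)
  Read 'b': push. Stack: b
  Read 'e': push. Stack: be
  Read 'c': push. Stack: bec
  Read 'a': push. Stack: beca
  Read 'e': push. Stack: becae
  Read 'a': push. Stack: becaea
  Read 'b': push. Stack: becaeab
Final stack: "becaeab" (length 7)

7


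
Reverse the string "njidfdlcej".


Input: njidfdlcej
Reading characters right to left:
  Position 9: 'j'
  Position 8: 'e'
  Position 7: 'c'
  Position 6: 'l'
  Position 5: 'd'
  Position 4: 'f'
  Position 3: 'd'
  Position 2: 'i'
  Position 1: 'j'
  Position 0: 'n'
Reversed: jecldfdijn

jecldfdijn


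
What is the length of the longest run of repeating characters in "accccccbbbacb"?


Input: "accccccbbbacb"
Scanning for longest run:
  Position 1 ('c'): new char, reset run to 1
  Position 2 ('c'): continues run of 'c', length=2
  Position 3 ('c'): continues run of 'c', length=3
  Position 4 ('c'): continues run of 'c', length=4
  Position 5 ('c'): continues run of 'c', length=5
  Position 6 ('c'): continues run of 'c', length=6
  Position 7 ('b'): new char, reset run to 1
  Position 8 ('b'): continues run of 'b', length=2
  Position 9 ('b'): continues run of 'b', length=3
  Position 10 ('a'): new char, reset run to 1
  Position 11 ('c'): new char, reset run to 1
  Position 12 ('b'): new char, reset run to 1
Longest run: 'c' with length 6

6


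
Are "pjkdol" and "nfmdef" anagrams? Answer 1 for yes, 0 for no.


Strings: "pjkdol", "nfmdef"
Sorted first:  djklop
Sorted second: deffmn
Differ at position 1: 'j' vs 'e' => not anagrams

0


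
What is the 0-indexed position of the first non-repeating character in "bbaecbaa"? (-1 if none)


Input: bbaecbaa
Character frequencies:
  'a': 3
  'b': 3
  'c': 1
  'e': 1
Scanning left to right for freq == 1:
  Position 0 ('b'): freq=3, skip
  Position 1 ('b'): freq=3, skip
  Position 2 ('a'): freq=3, skip
  Position 3 ('e'): unique! => answer = 3

3


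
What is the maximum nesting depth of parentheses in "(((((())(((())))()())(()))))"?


Input: "(((((())(((())))()())(()))))"
Tracking depth:
  Position 0 '(': depth becomes 1
  Position 1 '(': depth becomes 2
  Position 2 '(': depth becomes 3
  Position 3 '(': depth becomes 4
  Position 4 '(': depth becomes 5
  Position 5 '(': depth becomes 6
  Position 6 ')': depth becomes 5
  Position 7 ')': depth becomes 4
  Position 8 '(': depth becomes 5
  Position 9 '(': depth becomes 6
  Position 10 '(': depth becomes 7
  Position 11 '(': depth becomes 8
  Position 12 ')': depth becomes 7
  Position 13 ')': depth becomes 6
  Position 14 ')': depth becomes 5
  Position 15 ')': depth becomes 4
  Position 16 '(': depth becomes 5
  Position 17 ')': depth becomes 4
  Position 18 '(': depth becomes 5
  Position 19 ')': depth becomes 4
  Position 20 ')': depth becomes 3
  Position 21 '(': depth becomes 4
  Position 22 '(': depth becomes 5
  Position 23 ')': depth becomes 4
  Position 24 ')': depth becomes 3
  Position 25 ')': depth becomes 2
  Position 26 ')': depth becomes 1
  Position 27 ')': depth becomes 0
Maximum depth reached: 8

8


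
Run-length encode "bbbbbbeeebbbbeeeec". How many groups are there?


Input: bbbbbbeeebbbbeeeec
Scanning for consecutive runs:
  Group 1: 'b' x 6 (positions 0-5)
  Group 2: 'e' x 3 (positions 6-8)
  Group 3: 'b' x 4 (positions 9-12)
  Group 4: 'e' x 4 (positions 13-16)
  Group 5: 'c' x 1 (positions 17-17)
Total groups: 5

5


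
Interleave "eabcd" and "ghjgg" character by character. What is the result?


Interleaving "eabcd" and "ghjgg":
  Position 0: 'e' from first, 'g' from second => "eg"
  Position 1: 'a' from first, 'h' from second => "ah"
  Position 2: 'b' from first, 'j' from second => "bj"
  Position 3: 'c' from first, 'g' from second => "cg"
  Position 4: 'd' from first, 'g' from second => "dg"
Result: egahbjcgdg

egahbjcgdg


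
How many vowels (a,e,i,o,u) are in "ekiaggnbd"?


Input: ekiaggnbd
Checking each character:
  'e' at position 0: vowel (running total: 1)
  'k' at position 1: consonant
  'i' at position 2: vowel (running total: 2)
  'a' at position 3: vowel (running total: 3)
  'g' at position 4: consonant
  'g' at position 5: consonant
  'n' at position 6: consonant
  'b' at position 7: consonant
  'd' at position 8: consonant
Total vowels: 3

3


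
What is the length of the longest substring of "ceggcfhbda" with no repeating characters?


Input: "ceggcfhbda"
Sliding window (track last position of each char):
  Position 0 ('c'): window [0,0] length 1 -- new best
  Position 1 ('e'): window [0,1] length 2 -- new best
  Position 2 ('g'): window [0,2] length 3 -- new best
  Position 3 ('g'): repeat (last at 2), move window start to 3
  Position 3 ('g'): window [3,3] length 1
  Position 4 ('c'): window [3,4] length 2
  Position 5 ('f'): window [3,5] length 3
  Position 6 ('h'): window [3,6] length 4 -- new best
  Position 7 ('b'): window [3,7] length 5 -- new best
  Position 8 ('d'): window [3,8] length 6 -- new best
  Position 9 ('a'): window [3,9] length 7 -- new best
Longest substring with no repeats: "gcfhbda" with length 7

7


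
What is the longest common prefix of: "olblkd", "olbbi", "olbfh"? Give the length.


Words: olblkd, olbbi, olbfh
  Position 0: all 'o' => match
  Position 1: all 'l' => match
  Position 2: all 'b' => match
  Position 3: ('l', 'b', 'f') => mismatch, stop
LCP = "olb" (length 3)

3


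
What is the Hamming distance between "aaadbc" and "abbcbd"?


Comparing "aaadbc" and "abbcbd" position by position:
  Position 0: 'a' vs 'a' => same
  Position 1: 'a' vs 'b' => differ
  Position 2: 'a' vs 'b' => differ
  Position 3: 'd' vs 'c' => differ
  Position 4: 'b' vs 'b' => same
  Position 5: 'c' vs 'd' => differ
Total differences (Hamming distance): 4

4


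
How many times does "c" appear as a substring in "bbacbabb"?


Searching for "c" in "bbacbabb"
Scanning each position:
  Position 0: "b" => no
  Position 1: "b" => no
  Position 2: "a" => no
  Position 3: "c" => MATCH
  Position 4: "b" => no
  Position 5: "a" => no
  Position 6: "b" => no
  Position 7: "b" => no
Total occurrences: 1

1


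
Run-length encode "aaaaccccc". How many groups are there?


Input: aaaaccccc
Scanning for consecutive runs:
  Group 1: 'a' x 4 (positions 0-3)
  Group 2: 'c' x 5 (positions 4-8)
Total groups: 2

2


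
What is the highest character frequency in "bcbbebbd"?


Input: bcbbebbd
Character counts:
  'b': 5
  'c': 1
  'd': 1
  'e': 1
Maximum frequency: 5

5


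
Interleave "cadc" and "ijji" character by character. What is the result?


Interleaving "cadc" and "ijji":
  Position 0: 'c' from first, 'i' from second => "ci"
  Position 1: 'a' from first, 'j' from second => "aj"
  Position 2: 'd' from first, 'j' from second => "dj"
  Position 3: 'c' from first, 'i' from second => "ci"
Result: ciajdjci

ciajdjci


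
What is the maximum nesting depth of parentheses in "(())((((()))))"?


Input: "(())((((()))))"
Tracking depth:
  Position 0 '(': depth becomes 1
  Position 1 '(': depth becomes 2
  Position 2 ')': depth becomes 1
  Position 3 ')': depth becomes 0
  Position 4 '(': depth becomes 1
  Position 5 '(': depth becomes 2
  Position 6 '(': depth becomes 3
  Position 7 '(': depth becomes 4
  Position 8 '(': depth becomes 5
  Position 9 ')': depth becomes 4
  Position 10 ')': depth becomes 3
  Position 11 ')': depth becomes 2
  Position 12 ')': depth becomes 1
  Position 13 ')': depth becomes 0
Maximum depth reached: 5

5


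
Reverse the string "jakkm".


Input: jakkm
Reading characters right to left:
  Position 4: 'm'
  Position 3: 'k'
  Position 2: 'k'
  Position 1: 'a'
  Position 0: 'j'
Reversed: mkkaj

mkkaj


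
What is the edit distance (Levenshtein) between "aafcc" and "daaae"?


Computing edit distance: "aafcc" -> "daaae"
DP table:
           d    a    a    a    e
      0    1    2    3    4    5
  a   1    1    1    2    3    4
  a   2    2    1    1    2    3
  f   3    3    2    2    2    3
  c   4    4    3    3    3    3
  c   5    5    4    4    4    4
Edit distance = dp[5][5] = 4

4


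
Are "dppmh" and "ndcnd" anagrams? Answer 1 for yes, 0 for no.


Strings: "dppmh", "ndcnd"
Sorted first:  dhmpp
Sorted second: cddnn
Differ at position 0: 'd' vs 'c' => not anagrams

0


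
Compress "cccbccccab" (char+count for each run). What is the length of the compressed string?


Input: cccbccccab
Runs:
  'c' x 3 => "c3"
  'b' x 1 => "b1"
  'c' x 4 => "c4"
  'a' x 1 => "a1"
  'b' x 1 => "b1"
Compressed: "c3b1c4a1b1"
Compressed length: 10

10


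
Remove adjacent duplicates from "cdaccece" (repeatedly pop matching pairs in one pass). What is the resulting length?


Input: cdaccece
Stack-based adjacent duplicate removal:
  Read 'c': push. Stack: c
  Read 'd': push. Stack: cd
  Read 'a': push. Stack: cda
  Read 'c': push. Stack: cdac
  Read 'c': matches stack top 'c' => pop. Stack: cda
  Read 'e': push. Stack: cdae
  Read 'c': push. Stack: cdaec
  Read 'e': push. Stack: cdaece
Final stack: "cdaece" (length 6)

6


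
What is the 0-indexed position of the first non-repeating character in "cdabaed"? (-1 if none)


Input: cdabaed
Character frequencies:
  'a': 2
  'b': 1
  'c': 1
  'd': 2
  'e': 1
Scanning left to right for freq == 1:
  Position 0 ('c'): unique! => answer = 0

0


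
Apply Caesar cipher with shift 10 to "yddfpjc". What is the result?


Caesar cipher: shift "yddfpjc" by 10
  'y' (pos 24) + 10 = pos 8 = 'i'
  'd' (pos 3) + 10 = pos 13 = 'n'
  'd' (pos 3) + 10 = pos 13 = 'n'
  'f' (pos 5) + 10 = pos 15 = 'p'
  'p' (pos 15) + 10 = pos 25 = 'z'
  'j' (pos 9) + 10 = pos 19 = 't'
  'c' (pos 2) + 10 = pos 12 = 'm'
Result: innpztm

innpztm


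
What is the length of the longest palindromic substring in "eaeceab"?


Input: "eaeceab"
Checking substrings for palindromes:
  [1:6] "aecea" (len 5) => palindrome
  [0:3] "eae" (len 3) => palindrome
  [2:5] "ece" (len 3) => palindrome
Longest palindromic substring: "aecea" with length 5

5


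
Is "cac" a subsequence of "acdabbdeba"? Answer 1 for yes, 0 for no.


Check if "cac" is a subsequence of "acdabbdeba"
Greedy scan:
  Position 0 ('a'): no match needed
  Position 1 ('c'): matches sub[0] = 'c'
  Position 2 ('d'): no match needed
  Position 3 ('a'): matches sub[1] = 'a'
  Position 4 ('b'): no match needed
  Position 5 ('b'): no match needed
  Position 6 ('d'): no match needed
  Position 7 ('e'): no match needed
  Position 8 ('b'): no match needed
  Position 9 ('a'): no match needed
Only matched 2/3 characters => not a subsequence

0


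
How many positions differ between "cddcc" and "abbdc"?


Comparing "cddcc" and "abbdc" position by position:
  Position 0: 'c' vs 'a' => DIFFER
  Position 1: 'd' vs 'b' => DIFFER
  Position 2: 'd' vs 'b' => DIFFER
  Position 3: 'c' vs 'd' => DIFFER
  Position 4: 'c' vs 'c' => same
Positions that differ: 4

4


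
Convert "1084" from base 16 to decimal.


Input: "1084" in base 16
Positional expansion:
  Digit '1' (value 1) x 16^3 = 4096
  Digit '0' (value 0) x 16^2 = 0
  Digit '8' (value 8) x 16^1 = 128
  Digit '4' (value 4) x 16^0 = 4
Sum = 4228

4228


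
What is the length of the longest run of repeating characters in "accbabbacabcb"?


Input: "accbabbacabcb"
Scanning for longest run:
  Position 1 ('c'): new char, reset run to 1
  Position 2 ('c'): continues run of 'c', length=2
  Position 3 ('b'): new char, reset run to 1
  Position 4 ('a'): new char, reset run to 1
  Position 5 ('b'): new char, reset run to 1
  Position 6 ('b'): continues run of 'b', length=2
  Position 7 ('a'): new char, reset run to 1
  Position 8 ('c'): new char, reset run to 1
  Position 9 ('a'): new char, reset run to 1
  Position 10 ('b'): new char, reset run to 1
  Position 11 ('c'): new char, reset run to 1
  Position 12 ('b'): new char, reset run to 1
Longest run: 'c' with length 2

2


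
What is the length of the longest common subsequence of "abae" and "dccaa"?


LCS of "abae" and "dccaa"
DP table:
           d    c    c    a    a
      0    0    0    0    0    0
  a   0    0    0    0    1    1
  b   0    0    0    0    1    1
  a   0    0    0    0    1    2
  e   0    0    0    0    1    2
LCS length = dp[4][5] = 2

2


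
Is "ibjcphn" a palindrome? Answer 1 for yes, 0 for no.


Input: ibjcphn
Reversed: nhpcjbi
  Compare pos 0 ('i') with pos 6 ('n'): MISMATCH
  Compare pos 1 ('b') with pos 5 ('h'): MISMATCH
  Compare pos 2 ('j') with pos 4 ('p'): MISMATCH
Result: not a palindrome

0


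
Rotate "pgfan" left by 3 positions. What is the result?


Input: "pgfan", rotate left by 3
First 3 characters: "pgf"
Remaining characters: "an"
Concatenate remaining + first: "an" + "pgf" = "anpgf"

anpgf


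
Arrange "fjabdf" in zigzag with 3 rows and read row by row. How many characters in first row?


Zigzag "fjabdf" into 3 rows:
Placing characters:
  'f' => row 0
  'j' => row 1
  'a' => row 2
  'b' => row 1
  'd' => row 0
  'f' => row 1
Rows:
  Row 0: "fd"
  Row 1: "jbf"
  Row 2: "a"
First row length: 2

2


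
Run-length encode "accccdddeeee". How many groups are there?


Input: accccdddeeee
Scanning for consecutive runs:
  Group 1: 'a' x 1 (positions 0-0)
  Group 2: 'c' x 4 (positions 1-4)
  Group 3: 'd' x 3 (positions 5-7)
  Group 4: 'e' x 4 (positions 8-11)
Total groups: 4

4


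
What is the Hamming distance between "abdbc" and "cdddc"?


Comparing "abdbc" and "cdddc" position by position:
  Position 0: 'a' vs 'c' => differ
  Position 1: 'b' vs 'd' => differ
  Position 2: 'd' vs 'd' => same
  Position 3: 'b' vs 'd' => differ
  Position 4: 'c' vs 'c' => same
Total differences (Hamming distance): 3

3


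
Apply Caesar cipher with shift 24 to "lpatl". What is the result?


Caesar cipher: shift "lpatl" by 24
  'l' (pos 11) + 24 = pos 9 = 'j'
  'p' (pos 15) + 24 = pos 13 = 'n'
  'a' (pos 0) + 24 = pos 24 = 'y'
  't' (pos 19) + 24 = pos 17 = 'r'
  'l' (pos 11) + 24 = pos 9 = 'j'
Result: jnyrj

jnyrj


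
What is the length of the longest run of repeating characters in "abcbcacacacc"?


Input: "abcbcacacacc"
Scanning for longest run:
  Position 1 ('b'): new char, reset run to 1
  Position 2 ('c'): new char, reset run to 1
  Position 3 ('b'): new char, reset run to 1
  Position 4 ('c'): new char, reset run to 1
  Position 5 ('a'): new char, reset run to 1
  Position 6 ('c'): new char, reset run to 1
  Position 7 ('a'): new char, reset run to 1
  Position 8 ('c'): new char, reset run to 1
  Position 9 ('a'): new char, reset run to 1
  Position 10 ('c'): new char, reset run to 1
  Position 11 ('c'): continues run of 'c', length=2
Longest run: 'c' with length 2

2


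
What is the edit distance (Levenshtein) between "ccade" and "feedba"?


Computing edit distance: "ccade" -> "feedba"
DP table:
           f    e    e    d    b    a
      0    1    2    3    4    5    6
  c   1    1    2    3    4    5    6
  c   2    2    2    3    4    5    6
  a   3    3    3    3    4    5    5
  d   4    4    4    4    3    4    5
  e   5    5    4    4    4    4    5
Edit distance = dp[5][6] = 5

5


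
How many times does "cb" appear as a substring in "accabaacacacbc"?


Searching for "cb" in "accabaacacacbc"
Scanning each position:
  Position 0: "ac" => no
  Position 1: "cc" => no
  Position 2: "ca" => no
  Position 3: "ab" => no
  Position 4: "ba" => no
  Position 5: "aa" => no
  Position 6: "ac" => no
  Position 7: "ca" => no
  Position 8: "ac" => no
  Position 9: "ca" => no
  Position 10: "ac" => no
  Position 11: "cb" => MATCH
  Position 12: "bc" => no
Total occurrences: 1

1


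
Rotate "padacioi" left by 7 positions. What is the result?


Input: "padacioi", rotate left by 7
First 7 characters: "padacio"
Remaining characters: "i"
Concatenate remaining + first: "i" + "padacio" = "ipadacio"

ipadacio


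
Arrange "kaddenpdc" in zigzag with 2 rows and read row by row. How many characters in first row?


Zigzag "kaddenpdc" into 2 rows:
Placing characters:
  'k' => row 0
  'a' => row 1
  'd' => row 0
  'd' => row 1
  'e' => row 0
  'n' => row 1
  'p' => row 0
  'd' => row 1
  'c' => row 0
Rows:
  Row 0: "kdepc"
  Row 1: "adnd"
First row length: 5

5


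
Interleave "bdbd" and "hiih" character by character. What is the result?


Interleaving "bdbd" and "hiih":
  Position 0: 'b' from first, 'h' from second => "bh"
  Position 1: 'd' from first, 'i' from second => "di"
  Position 2: 'b' from first, 'i' from second => "bi"
  Position 3: 'd' from first, 'h' from second => "dh"
Result: bhdibidh

bhdibidh


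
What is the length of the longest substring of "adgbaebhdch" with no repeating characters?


Input: "adgbaebhdch"
Sliding window (track last position of each char):
  Position 0 ('a'): window [0,0] length 1 -- new best
  Position 1 ('d'): window [0,1] length 2 -- new best
  Position 2 ('g'): window [0,2] length 3 -- new best
  Position 3 ('b'): window [0,3] length 4 -- new best
  Position 4 ('a'): repeat (last at 0), move window start to 1
  Position 4 ('a'): window [1,4] length 4
  Position 5 ('e'): window [1,5] length 5 -- new best
  Position 6 ('b'): repeat (last at 3), move window start to 4
  Position 6 ('b'): window [4,6] length 3
  Position 7 ('h'): window [4,7] length 4
  Position 8 ('d'): window [4,8] length 5
  Position 9 ('c'): window [4,9] length 6 -- new best
  Position 10 ('h'): repeat (last at 7), move window start to 8
  Position 10 ('h'): window [8,10] length 3
Longest substring with no repeats: "aebhdc" with length 6

6


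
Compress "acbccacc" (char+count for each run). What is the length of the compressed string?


Input: acbccacc
Runs:
  'a' x 1 => "a1"
  'c' x 1 => "c1"
  'b' x 1 => "b1"
  'c' x 2 => "c2"
  'a' x 1 => "a1"
  'c' x 2 => "c2"
Compressed: "a1c1b1c2a1c2"
Compressed length: 12

12


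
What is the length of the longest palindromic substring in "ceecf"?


Input: "ceecf"
Checking substrings for palindromes:
  [0:4] "ceec" (len 4) => palindrome
  [1:3] "ee" (len 2) => palindrome
Longest palindromic substring: "ceec" with length 4

4


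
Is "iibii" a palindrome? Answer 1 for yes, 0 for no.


Input: iibii
Reversed: iibii
  Compare pos 0 ('i') with pos 4 ('i'): match
  Compare pos 1 ('i') with pos 3 ('i'): match
Result: palindrome

1


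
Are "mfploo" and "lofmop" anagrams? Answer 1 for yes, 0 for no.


Strings: "mfploo", "lofmop"
Sorted first:  flmoop
Sorted second: flmoop
Sorted forms match => anagrams

1


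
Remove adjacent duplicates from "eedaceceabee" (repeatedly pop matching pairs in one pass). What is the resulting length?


Input: eedaceceabee
Stack-based adjacent duplicate removal:
  Read 'e': push. Stack: e
  Read 'e': matches stack top 'e' => pop. Stack: (empty)
  Read 'd': push. Stack: d
  Read 'a': push. Stack: da
  Read 'c': push. Stack: dac
  Read 'e': push. Stack: dace
  Read 'c': push. Stack: dacec
  Read 'e': push. Stack: dacece
  Read 'a': push. Stack: dacecea
  Read 'b': push. Stack: daceceab
  Read 'e': push. Stack: daceceabe
  Read 'e': matches stack top 'e' => pop. Stack: daceceab
Final stack: "daceceab" (length 8)

8


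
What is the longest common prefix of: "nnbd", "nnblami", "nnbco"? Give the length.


Words: nnbd, nnblami, nnbco
  Position 0: all 'n' => match
  Position 1: all 'n' => match
  Position 2: all 'b' => match
  Position 3: ('d', 'l', 'c') => mismatch, stop
LCP = "nnb" (length 3)

3


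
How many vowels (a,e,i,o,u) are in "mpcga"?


Input: mpcga
Checking each character:
  'm' at position 0: consonant
  'p' at position 1: consonant
  'c' at position 2: consonant
  'g' at position 3: consonant
  'a' at position 4: vowel (running total: 1)
Total vowels: 1

1


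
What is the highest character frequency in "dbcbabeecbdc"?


Input: dbcbabeecbdc
Character counts:
  'a': 1
  'b': 4
  'c': 3
  'd': 2
  'e': 2
Maximum frequency: 4

4


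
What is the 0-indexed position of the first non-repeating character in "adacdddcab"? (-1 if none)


Input: adacdddcab
Character frequencies:
  'a': 3
  'b': 1
  'c': 2
  'd': 4
Scanning left to right for freq == 1:
  Position 0 ('a'): freq=3, skip
  Position 1 ('d'): freq=4, skip
  Position 2 ('a'): freq=3, skip
  Position 3 ('c'): freq=2, skip
  Position 4 ('d'): freq=4, skip
  Position 5 ('d'): freq=4, skip
  Position 6 ('d'): freq=4, skip
  Position 7 ('c'): freq=2, skip
  Position 8 ('a'): freq=3, skip
  Position 9 ('b'): unique! => answer = 9

9


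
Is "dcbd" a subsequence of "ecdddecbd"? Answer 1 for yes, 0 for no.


Check if "dcbd" is a subsequence of "ecdddecbd"
Greedy scan:
  Position 0 ('e'): no match needed
  Position 1 ('c'): no match needed
  Position 2 ('d'): matches sub[0] = 'd'
  Position 3 ('d'): no match needed
  Position 4 ('d'): no match needed
  Position 5 ('e'): no match needed
  Position 6 ('c'): matches sub[1] = 'c'
  Position 7 ('b'): matches sub[2] = 'b'
  Position 8 ('d'): matches sub[3] = 'd'
All 4 characters matched => is a subsequence

1


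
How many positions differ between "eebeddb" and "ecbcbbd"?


Comparing "eebeddb" and "ecbcbbd" position by position:
  Position 0: 'e' vs 'e' => same
  Position 1: 'e' vs 'c' => DIFFER
  Position 2: 'b' vs 'b' => same
  Position 3: 'e' vs 'c' => DIFFER
  Position 4: 'd' vs 'b' => DIFFER
  Position 5: 'd' vs 'b' => DIFFER
  Position 6: 'b' vs 'd' => DIFFER
Positions that differ: 5

5


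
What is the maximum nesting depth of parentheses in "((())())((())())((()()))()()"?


Input: "((())())((())())((()()))()()"
Tracking depth:
  Position 0 '(': depth becomes 1
  Position 1 '(': depth becomes 2
  Position 2 '(': depth becomes 3
  Position 3 ')': depth becomes 2
  Position 4 ')': depth becomes 1
  Position 5 '(': depth becomes 2
  Position 6 ')': depth becomes 1
  Position 7 ')': depth becomes 0
  Position 8 '(': depth becomes 1
  Position 9 '(': depth becomes 2
  Position 10 '(': depth becomes 3
  Position 11 ')': depth becomes 2
  Position 12 ')': depth becomes 1
  Position 13 '(': depth becomes 2
  Position 14 ')': depth becomes 1
  Position 15 ')': depth becomes 0
  Position 16 '(': depth becomes 1
  Position 17 '(': depth becomes 2
  Position 18 '(': depth becomes 3
  Position 19 ')': depth becomes 2
  Position 20 '(': depth becomes 3
  Position 21 ')': depth becomes 2
  Position 22 ')': depth becomes 1
  Position 23 ')': depth becomes 0
  Position 24 '(': depth becomes 1
  Position 25 ')': depth becomes 0
  Position 26 '(': depth becomes 1
  Position 27 ')': depth becomes 0
Maximum depth reached: 3

3


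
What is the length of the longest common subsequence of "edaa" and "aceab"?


LCS of "edaa" and "aceab"
DP table:
           a    c    e    a    b
      0    0    0    0    0    0
  e   0    0    0    1    1    1
  d   0    0    0    1    1    1
  a   0    1    1    1    2    2
  a   0    1    1    1    2    2
LCS length = dp[4][5] = 2

2


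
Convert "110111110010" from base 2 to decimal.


Input: "110111110010" in base 2
Positional expansion:
  Digit '1' (value 1) x 2^11 = 2048
  Digit '1' (value 1) x 2^10 = 1024
  Digit '0' (value 0) x 2^9 = 0
  Digit '1' (value 1) x 2^8 = 256
  Digit '1' (value 1) x 2^7 = 128
  Digit '1' (value 1) x 2^6 = 64
  Digit '1' (value 1) x 2^5 = 32
  Digit '1' (value 1) x 2^4 = 16
  Digit '0' (value 0) x 2^3 = 0
  Digit '0' (value 0) x 2^2 = 0
  Digit '1' (value 1) x 2^1 = 2
  Digit '0' (value 0) x 2^0 = 0
Sum = 3570

3570


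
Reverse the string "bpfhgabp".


Input: bpfhgabp
Reading characters right to left:
  Position 7: 'p'
  Position 6: 'b'
  Position 5: 'a'
  Position 4: 'g'
  Position 3: 'h'
  Position 2: 'f'
  Position 1: 'p'
  Position 0: 'b'
Reversed: pbaghfpb

pbaghfpb


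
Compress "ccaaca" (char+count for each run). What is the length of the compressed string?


Input: ccaaca
Runs:
  'c' x 2 => "c2"
  'a' x 2 => "a2"
  'c' x 1 => "c1"
  'a' x 1 => "a1"
Compressed: "c2a2c1a1"
Compressed length: 8

8


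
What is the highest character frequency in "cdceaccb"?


Input: cdceaccb
Character counts:
  'a': 1
  'b': 1
  'c': 4
  'd': 1
  'e': 1
Maximum frequency: 4

4


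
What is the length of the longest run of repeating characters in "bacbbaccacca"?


Input: "bacbbaccacca"
Scanning for longest run:
  Position 1 ('a'): new char, reset run to 1
  Position 2 ('c'): new char, reset run to 1
  Position 3 ('b'): new char, reset run to 1
  Position 4 ('b'): continues run of 'b', length=2
  Position 5 ('a'): new char, reset run to 1
  Position 6 ('c'): new char, reset run to 1
  Position 7 ('c'): continues run of 'c', length=2
  Position 8 ('a'): new char, reset run to 1
  Position 9 ('c'): new char, reset run to 1
  Position 10 ('c'): continues run of 'c', length=2
  Position 11 ('a'): new char, reset run to 1
Longest run: 'b' with length 2

2


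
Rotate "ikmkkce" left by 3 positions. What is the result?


Input: "ikmkkce", rotate left by 3
First 3 characters: "ikm"
Remaining characters: "kkce"
Concatenate remaining + first: "kkce" + "ikm" = "kkceikm"

kkceikm


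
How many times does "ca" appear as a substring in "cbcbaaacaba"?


Searching for "ca" in "cbcbaaacaba"
Scanning each position:
  Position 0: "cb" => no
  Position 1: "bc" => no
  Position 2: "cb" => no
  Position 3: "ba" => no
  Position 4: "aa" => no
  Position 5: "aa" => no
  Position 6: "ac" => no
  Position 7: "ca" => MATCH
  Position 8: "ab" => no
  Position 9: "ba" => no
Total occurrences: 1

1


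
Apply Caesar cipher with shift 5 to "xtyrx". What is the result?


Caesar cipher: shift "xtyrx" by 5
  'x' (pos 23) + 5 = pos 2 = 'c'
  't' (pos 19) + 5 = pos 24 = 'y'
  'y' (pos 24) + 5 = pos 3 = 'd'
  'r' (pos 17) + 5 = pos 22 = 'w'
  'x' (pos 23) + 5 = pos 2 = 'c'
Result: cydwc

cydwc


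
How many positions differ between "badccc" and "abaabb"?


Comparing "badccc" and "abaabb" position by position:
  Position 0: 'b' vs 'a' => DIFFER
  Position 1: 'a' vs 'b' => DIFFER
  Position 2: 'd' vs 'a' => DIFFER
  Position 3: 'c' vs 'a' => DIFFER
  Position 4: 'c' vs 'b' => DIFFER
  Position 5: 'c' vs 'b' => DIFFER
Positions that differ: 6

6


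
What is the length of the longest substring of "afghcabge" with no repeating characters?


Input: "afghcabge"
Sliding window (track last position of each char):
  Position 0 ('a'): window [0,0] length 1 -- new best
  Position 1 ('f'): window [0,1] length 2 -- new best
  Position 2 ('g'): window [0,2] length 3 -- new best
  Position 3 ('h'): window [0,3] length 4 -- new best
  Position 4 ('c'): window [0,4] length 5 -- new best
  Position 5 ('a'): repeat (last at 0), move window start to 1
  Position 5 ('a'): window [1,5] length 5
  Position 6 ('b'): window [1,6] length 6 -- new best
  Position 7 ('g'): repeat (last at 2), move window start to 3
  Position 7 ('g'): window [3,7] length 5
  Position 8 ('e'): window [3,8] length 6
Longest substring with no repeats: "fghcab" with length 6

6
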